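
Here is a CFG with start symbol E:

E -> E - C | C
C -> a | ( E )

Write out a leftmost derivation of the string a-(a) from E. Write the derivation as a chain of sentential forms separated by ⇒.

E ⇒ E-C ⇒ C-C ⇒ a-C ⇒ a-(E) ⇒ a-(C) ⇒ a-(a)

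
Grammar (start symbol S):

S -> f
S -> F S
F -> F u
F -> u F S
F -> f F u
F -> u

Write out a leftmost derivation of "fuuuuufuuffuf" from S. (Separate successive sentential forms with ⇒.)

S ⇒ FS   [S -> F S]
FS ⇒ fFuS   [F -> f F u]
fFuS ⇒ fuFSuS   [F -> u F S]
fuFSuS ⇒ fuuFSSuS   [F -> u F S]
fuuFSSuS ⇒ fuuuSSuS   [F -> u]
fuuuSSuS ⇒ fuuuFSSuS   [S -> F S]
fuuuFSSuS ⇒ fuuuFuSSuS   [F -> F u]
fuuuFuSSuS ⇒ fuuuuuSSuS   [F -> u]
fuuuuuSSuS ⇒ fuuuuuFSSuS   [S -> F S]
fuuuuuFSSuS ⇒ fuuuuufFuSSuS   [F -> f F u]
fuuuuufFuSSuS ⇒ fuuuuufuuSSuS   [F -> u]
fuuuuufuuSSuS ⇒ fuuuuufuufSuS   [S -> f]
fuuuuufuufSuS ⇒ fuuuuufuuffuS   [S -> f]
fuuuuufuuffuS ⇒ fuuuuufuuffuf   [S -> f]

S ⇒ FS ⇒ fFuS ⇒ fuFSuS ⇒ fuuFSSuS ⇒ fuuuSSuS ⇒ fuuuFSSuS ⇒ fuuuFuSSuS ⇒ fuuuuuSSuS ⇒ fuuuuuFSSuS ⇒ fuuuuufFuSSuS ⇒ fuuuuufuuSSuS ⇒ fuuuuufuufSuS ⇒ fuuuuufuuffuS ⇒ fuuuuufuuffuf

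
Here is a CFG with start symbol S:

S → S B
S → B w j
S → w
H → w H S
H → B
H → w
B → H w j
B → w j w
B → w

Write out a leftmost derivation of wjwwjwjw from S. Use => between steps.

S => SB   [S → S B]
SB => BwjB   [S → B w j]
BwjB => HwjwjB   [B → H w j]
HwjwjB => BwjwjB   [H → B]
BwjwjB => wjwwjwjB   [B → w j w]
wjwwjwjB => wjwwjwjw   [B → w]

S => SB => BwjB => HwjwjB => BwjwjB => wjwwjwjB => wjwwjwjw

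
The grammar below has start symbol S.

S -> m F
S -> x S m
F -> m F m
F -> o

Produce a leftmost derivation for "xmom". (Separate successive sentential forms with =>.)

S => xSm   [S -> x S m]
xSm => xmFm   [S -> m F]
xmFm => xmom   [F -> o]

S => xSm => xmFm => xmom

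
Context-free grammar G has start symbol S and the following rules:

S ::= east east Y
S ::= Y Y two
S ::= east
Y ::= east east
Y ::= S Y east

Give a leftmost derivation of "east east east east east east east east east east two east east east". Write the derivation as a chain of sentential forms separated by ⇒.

S ⇒ east east Y ⇒ east east S Y east ⇒ east east Y Y two Y east ⇒ east east S Y east Y two Y east ⇒ east east east Y east Y two Y east ⇒ east east east S Y east east Y two Y east ⇒ east east east east Y east east Y two Y east ⇒ east east east east east east east east Y two Y east ⇒ east east east east east east east east east east two Y east ⇒ east east east east east east east east east east two east east east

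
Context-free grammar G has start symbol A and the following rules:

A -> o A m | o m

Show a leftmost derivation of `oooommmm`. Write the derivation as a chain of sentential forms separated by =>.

A=>oAm=>ooAmm=>oooAmmm=>oooommmm

A => oAm   [A -> o A m]
oAm => ooAmm   [A -> o A m]
ooAmm => oooAmmm   [A -> o A m]
oooAmmm => oooommmm   [A -> o m]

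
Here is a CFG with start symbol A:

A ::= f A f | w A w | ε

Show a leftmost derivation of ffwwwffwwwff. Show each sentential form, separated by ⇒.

A ⇒ fAf ⇒ ffAff ⇒ ffwAwff ⇒ ffwwAwwff ⇒ ffwwwAwwwff ⇒ ffwwwfAfwwwff ⇒ ffwwwffwwwff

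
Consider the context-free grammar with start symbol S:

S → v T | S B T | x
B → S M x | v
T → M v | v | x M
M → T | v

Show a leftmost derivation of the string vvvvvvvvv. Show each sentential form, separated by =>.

S => SBT   [S → S B T]
SBT => SBTBT   [S → S B T]
SBTBT => SBTBTBT   [S → S B T]
SBTBTBT => vTBTBTBT   [S → v T]
vTBTBTBT => vMvBTBTBT   [T → M v]
vMvBTBTBT => vvvBTBTBT   [M → v]
vvvBTBTBT => vvvvTBTBT   [B → v]
vvvvTBTBT => vvvvvBTBT   [T → v]
vvvvvBTBT => vvvvvvTBT   [B → v]
vvvvvvTBT => vvvvvvvBT   [T → v]
vvvvvvvBT => vvvvvvvvT   [B → v]
vvvvvvvvT => vvvvvvvvv   [T → v]

S => SBT => SBTBT => SBTBTBT => vTBTBTBT => vMvBTBTBT => vvvBTBTBT => vvvvTBTBT => vvvvvBTBT => vvvvvvTBT => vvvvvvvBT => vvvvvvvvT => vvvvvvvvv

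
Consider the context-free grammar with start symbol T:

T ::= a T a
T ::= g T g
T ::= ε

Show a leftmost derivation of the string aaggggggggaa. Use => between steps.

T => aTa => aaTaa => aagTgaa => aaggTggaa => aagggTgggaa => aaggggTggggaa => aaggggggggaa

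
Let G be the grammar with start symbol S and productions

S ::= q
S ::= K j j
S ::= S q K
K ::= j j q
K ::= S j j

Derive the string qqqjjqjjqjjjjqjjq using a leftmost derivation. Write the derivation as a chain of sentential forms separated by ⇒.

S ⇒ SqK ⇒ KjjqK ⇒ SjjjjqK ⇒ SqKjjjjqK ⇒ SqKqKjjjjqK ⇒ qqKqKjjjjqK ⇒ qqSjjqKjjjjqK ⇒ qqqjjqKjjjjqK ⇒ qqqjjqjjqjjjjqK ⇒ qqqjjqjjqjjjjqjjq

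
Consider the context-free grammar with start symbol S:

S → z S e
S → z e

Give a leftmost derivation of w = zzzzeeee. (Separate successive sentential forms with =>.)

S => zSe   [S → z S e]
zSe => zzSee   [S → z S e]
zzSee => zzzSeee   [S → z S e]
zzzSeee => zzzzeeee   [S → z e]

S => zSe => zzSee => zzzSeee => zzzzeeee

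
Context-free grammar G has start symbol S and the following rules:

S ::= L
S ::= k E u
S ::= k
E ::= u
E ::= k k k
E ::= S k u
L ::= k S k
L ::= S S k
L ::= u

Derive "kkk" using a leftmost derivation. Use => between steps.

S => L   [S ::= L]
L => SSk   [L ::= S S k]
SSk => kSk   [S ::= k]
kSk => kkk   [S ::= k]

S => L => SSk => kSk => kkk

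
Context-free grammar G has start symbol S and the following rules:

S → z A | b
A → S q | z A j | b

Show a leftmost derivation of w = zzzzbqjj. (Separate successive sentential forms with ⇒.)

S ⇒ zA   [S → z A]
zA ⇒ zzAj   [A → z A j]
zzAj ⇒ zzzAjj   [A → z A j]
zzzAjj ⇒ zzzSqjj   [A → S q]
zzzSqjj ⇒ zzzzAqjj   [S → z A]
zzzzAqjj ⇒ zzzzbqjj   [A → b]

S ⇒ zA ⇒ zzAj ⇒ zzzAjj ⇒ zzzSqjj ⇒ zzzzAqjj ⇒ zzzzbqjj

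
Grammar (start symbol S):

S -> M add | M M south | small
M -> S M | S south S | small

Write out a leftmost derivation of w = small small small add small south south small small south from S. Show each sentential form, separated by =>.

S => M M south => S south S M south => M M south south S M south => small M south south S M south => small S M south south S M south => small M add M south south S M south => small S M add M south south S M south => small small M add M south south S M south => small small small add M south south S M south => small small small add small south south S M south => small small small add small south south small M south => small small small add small south south small small south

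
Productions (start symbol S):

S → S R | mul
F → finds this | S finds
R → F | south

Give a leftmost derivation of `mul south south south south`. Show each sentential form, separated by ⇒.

S ⇒ S R ⇒ S R R ⇒ S R R R ⇒ S R R R R ⇒ mul R R R R ⇒ mul south R R R ⇒ mul south south R R ⇒ mul south south south R ⇒ mul south south south south

S ⇒ S R   [S → S R]
S R ⇒ S R R   [S → S R]
S R R ⇒ S R R R   [S → S R]
S R R R ⇒ S R R R R   [S → S R]
S R R R R ⇒ mul R R R R   [S → mul]
mul R R R R ⇒ mul south R R R   [R → south]
mul south R R R ⇒ mul south south R R   [R → south]
mul south south R R ⇒ mul south south south R   [R → south]
mul south south south R ⇒ mul south south south south   [R → south]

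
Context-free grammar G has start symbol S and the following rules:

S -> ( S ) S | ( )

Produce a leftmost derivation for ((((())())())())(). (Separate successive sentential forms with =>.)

S => (S)S => ((S)S)S => (((S)S)S)S => ((((S)S)S)S)S => ((((())S)S)S)S => ((((())())S)S)S => ((((())())())S)S => ((((())())())())S => ((((())())())())()

S => (S)S   [S -> ( S ) S]
(S)S => ((S)S)S   [S -> ( S ) S]
((S)S)S => (((S)S)S)S   [S -> ( S ) S]
(((S)S)S)S => ((((S)S)S)S)S   [S -> ( S ) S]
((((S)S)S)S)S => ((((())S)S)S)S   [S -> ( )]
((((())S)S)S)S => ((((())())S)S)S   [S -> ( )]
((((())())S)S)S => ((((())())())S)S   [S -> ( )]
((((())())())S)S => ((((())())())())S   [S -> ( )]
((((())())())())S => ((((())())())())()   [S -> ( )]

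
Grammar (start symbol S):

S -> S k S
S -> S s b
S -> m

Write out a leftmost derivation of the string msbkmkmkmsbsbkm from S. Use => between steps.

S => SkS   [S -> S k S]
SkS => SsbkS   [S -> S s b]
SsbkS => SsbsbkS   [S -> S s b]
SsbsbkS => SkSsbsbkS   [S -> S k S]
SkSsbsbkS => SkSkSsbsbkS   [S -> S k S]
SkSkSsbsbkS => SkSkSkSsbsbkS   [S -> S k S]
SkSkSkSsbsbkS => SsbkSkSkSsbsbkS   [S -> S s b]
SsbkSkSkSsbsbkS => msbkSkSkSsbsbkS   [S -> m]
msbkSkSkSsbsbkS => msbkmkSkSsbsbkS   [S -> m]
msbkmkSkSsbsbkS => msbkmkmkSsbsbkS   [S -> m]
msbkmkmkSsbsbkS => msbkmkmkmsbsbkS   [S -> m]
msbkmkmkmsbsbkS => msbkmkmkmsbsbkm   [S -> m]

S => SkS => SsbkS => SsbsbkS => SkSsbsbkS => SkSkSsbsbkS => SkSkSkSsbsbkS => SsbkSkSkSsbsbkS => msbkSkSkSsbsbkS => msbkmkSkSsbsbkS => msbkmkmkSsbsbkS => msbkmkmkmsbsbkS => msbkmkmkmsbsbkm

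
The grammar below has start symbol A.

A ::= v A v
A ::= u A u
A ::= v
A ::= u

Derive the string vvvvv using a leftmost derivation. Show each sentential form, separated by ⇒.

A ⇒ vAv   [A ::= v A v]
vAv ⇒ vvAvv   [A ::= v A v]
vvAvv ⇒ vvvvv   [A ::= v]

A⇒vAv⇒vvAvv⇒vvvvv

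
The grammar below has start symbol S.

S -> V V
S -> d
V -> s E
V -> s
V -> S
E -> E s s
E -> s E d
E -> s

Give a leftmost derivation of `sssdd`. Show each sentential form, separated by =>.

S => VV   [S -> V V]
VV => sEV   [V -> s E]
sEV => ssV   [E -> s]
ssV => ssS   [V -> S]
ssS => ssVV   [S -> V V]
ssVV => sssV   [V -> s]
sssV => sssS   [V -> S]
sssS => sssVV   [S -> V V]
sssVV => sssSV   [V -> S]
sssSV => sssdV   [S -> d]
sssdV => sssdS   [V -> S]
sssdS => sssdd   [S -> d]

S=>VV=>sEV=>ssV=>ssS=>ssVV=>sssV=>sssS=>sssVV=>sssSV=>sssdV=>sssdS=>sssdd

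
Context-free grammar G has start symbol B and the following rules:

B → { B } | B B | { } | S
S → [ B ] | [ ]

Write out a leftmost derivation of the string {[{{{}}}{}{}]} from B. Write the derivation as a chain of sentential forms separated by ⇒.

B ⇒ {B} ⇒ {S} ⇒ {[B]} ⇒ {[BB]} ⇒ {[BBB]} ⇒ {[{B}BB]} ⇒ {[{{B}}BB]} ⇒ {[{{{}}}BB]} ⇒ {[{{{}}}{}B]} ⇒ {[{{{}}}{}{}]}

B ⇒ {B}   [B → { B }]
{B} ⇒ {S}   [B → S]
{S} ⇒ {[B]}   [S → [ B ]]
{[B]} ⇒ {[BB]}   [B → B B]
{[BB]} ⇒ {[BBB]}   [B → B B]
{[BBB]} ⇒ {[{B}BB]}   [B → { B }]
{[{B}BB]} ⇒ {[{{B}}BB]}   [B → { B }]
{[{{B}}BB]} ⇒ {[{{{}}}BB]}   [B → { }]
{[{{{}}}BB]} ⇒ {[{{{}}}{}B]}   [B → { }]
{[{{{}}}{}B]} ⇒ {[{{{}}}{}{}]}   [B → { }]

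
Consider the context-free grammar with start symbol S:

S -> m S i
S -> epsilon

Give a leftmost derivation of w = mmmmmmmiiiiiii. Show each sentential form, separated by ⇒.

S ⇒ mSi   [S -> m S i]
mSi ⇒ mmSii   [S -> m S i]
mmSii ⇒ mmmSiii   [S -> m S i]
mmmSiii ⇒ mmmmSiiii   [S -> m S i]
mmmmSiiii ⇒ mmmmmSiiiii   [S -> m S i]
mmmmmSiiiii ⇒ mmmmmmSiiiiii   [S -> m S i]
mmmmmmSiiiiii ⇒ mmmmmmmSiiiiiii   [S -> m S i]
mmmmmmmSiiiiiii ⇒ mmmmmmmiiiiiii   [S -> epsilon]

S ⇒ mSi ⇒ mmSii ⇒ mmmSiii ⇒ mmmmSiiii ⇒ mmmmmSiiiii ⇒ mmmmmmSiiiiii ⇒ mmmmmmmSiiiiiii ⇒ mmmmmmmiiiiiii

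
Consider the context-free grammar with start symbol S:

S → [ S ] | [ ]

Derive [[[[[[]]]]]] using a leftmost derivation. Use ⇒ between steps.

S ⇒ [S] ⇒ [[S]] ⇒ [[[S]]] ⇒ [[[[S]]]] ⇒ [[[[[S]]]]] ⇒ [[[[[[]]]]]]

S ⇒ [S]   [S → [ S ]]
[S] ⇒ [[S]]   [S → [ S ]]
[[S]] ⇒ [[[S]]]   [S → [ S ]]
[[[S]]] ⇒ [[[[S]]]]   [S → [ S ]]
[[[[S]]]] ⇒ [[[[[S]]]]]   [S → [ S ]]
[[[[[S]]]]] ⇒ [[[[[[]]]]]]   [S → [ ]]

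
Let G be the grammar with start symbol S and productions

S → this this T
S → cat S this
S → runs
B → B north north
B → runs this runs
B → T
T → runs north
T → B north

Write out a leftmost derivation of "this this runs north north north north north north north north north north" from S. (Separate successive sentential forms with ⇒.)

S ⇒ this this T ⇒ this this B north ⇒ this this B north north north ⇒ this this B north north north north north ⇒ this this B north north north north north north north ⇒ this this B north north north north north north north north north ⇒ this this T north north north north north north north north north ⇒ this this runs north north north north north north north north north north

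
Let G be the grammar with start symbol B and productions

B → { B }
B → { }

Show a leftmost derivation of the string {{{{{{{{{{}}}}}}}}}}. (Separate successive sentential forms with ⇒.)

B ⇒ {B}   [B → { B }]
{B} ⇒ {{B}}   [B → { B }]
{{B}} ⇒ {{{B}}}   [B → { B }]
{{{B}}} ⇒ {{{{B}}}}   [B → { B }]
{{{{B}}}} ⇒ {{{{{B}}}}}   [B → { B }]
{{{{{B}}}}} ⇒ {{{{{{B}}}}}}   [B → { B }]
{{{{{{B}}}}}} ⇒ {{{{{{{B}}}}}}}   [B → { B }]
{{{{{{{B}}}}}}} ⇒ {{{{{{{{B}}}}}}}}   [B → { B }]
{{{{{{{{B}}}}}}}} ⇒ {{{{{{{{{B}}}}}}}}}   [B → { B }]
{{{{{{{{{B}}}}}}}}} ⇒ {{{{{{{{{{}}}}}}}}}}   [B → { }]

B⇒{B}⇒{{B}}⇒{{{B}}}⇒{{{{B}}}}⇒{{{{{B}}}}}⇒{{{{{{B}}}}}}⇒{{{{{{{B}}}}}}}⇒{{{{{{{{B}}}}}}}}⇒{{{{{{{{{B}}}}}}}}}⇒{{{{{{{{{{}}}}}}}}}}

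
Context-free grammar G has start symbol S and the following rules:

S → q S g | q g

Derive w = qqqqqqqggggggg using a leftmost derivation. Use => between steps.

S=>qSg=>qqSgg=>qqqSggg=>qqqqSgggg=>qqqqqSggggg=>qqqqqqSgggggg=>qqqqqqqggggggg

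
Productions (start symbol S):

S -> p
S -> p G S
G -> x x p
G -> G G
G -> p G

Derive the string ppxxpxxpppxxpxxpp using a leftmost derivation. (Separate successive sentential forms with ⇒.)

S⇒pGS⇒pGGS⇒ppGGS⇒ppxxpGS⇒ppxxpxxpS⇒ppxxpxxppGS⇒ppxxpxxppGGS⇒ppxxpxxpppGGS⇒ppxxpxxpppxxpGS⇒ppxxpxxpppxxpxxpS⇒ppxxpxxpppxxpxxpp

S ⇒ pGS   [S -> p G S]
pGS ⇒ pGGS   [G -> G G]
pGGS ⇒ ppGGS   [G -> p G]
ppGGS ⇒ ppxxpGS   [G -> x x p]
ppxxpGS ⇒ ppxxpxxpS   [G -> x x p]
ppxxpxxpS ⇒ ppxxpxxppGS   [S -> p G S]
ppxxpxxppGS ⇒ ppxxpxxppGGS   [G -> G G]
ppxxpxxppGGS ⇒ ppxxpxxpppGGS   [G -> p G]
ppxxpxxpppGGS ⇒ ppxxpxxpppxxpGS   [G -> x x p]
ppxxpxxpppxxpGS ⇒ ppxxpxxpppxxpxxpS   [G -> x x p]
ppxxpxxpppxxpxxpS ⇒ ppxxpxxpppxxpxxpp   [S -> p]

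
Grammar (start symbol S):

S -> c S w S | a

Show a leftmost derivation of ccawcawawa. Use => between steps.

S => cSwS   [S -> c S w S]
cSwS => ccSwSwS   [S -> c S w S]
ccSwSwS => ccawSwS   [S -> a]
ccawSwS => ccawcSwSwS   [S -> c S w S]
ccawcSwSwS => ccawcawSwS   [S -> a]
ccawcawSwS => ccawcawawS   [S -> a]
ccawcawawS => ccawcawawa   [S -> a]

S => cSwS => ccSwSwS => ccawSwS => ccawcSwSwS => ccawcawSwS => ccawcawawS => ccawcawawa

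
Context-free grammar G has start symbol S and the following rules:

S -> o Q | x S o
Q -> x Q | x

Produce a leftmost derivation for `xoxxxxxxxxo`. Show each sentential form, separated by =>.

S => xSo => xoQo => xoxQo => xoxxQo => xoxxxQo => xoxxxxQo => xoxxxxxQo => xoxxxxxxQo => xoxxxxxxxQo => xoxxxxxxxxo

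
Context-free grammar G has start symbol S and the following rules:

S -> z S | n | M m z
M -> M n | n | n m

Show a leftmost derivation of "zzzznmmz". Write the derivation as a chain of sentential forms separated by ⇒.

S ⇒ zS ⇒ zzS ⇒ zzzS ⇒ zzzzS ⇒ zzzzMmz ⇒ zzzznmmz

S ⇒ zS   [S -> z S]
zS ⇒ zzS   [S -> z S]
zzS ⇒ zzzS   [S -> z S]
zzzS ⇒ zzzzS   [S -> z S]
zzzzS ⇒ zzzzMmz   [S -> M m z]
zzzzMmz ⇒ zzzznmmz   [M -> n m]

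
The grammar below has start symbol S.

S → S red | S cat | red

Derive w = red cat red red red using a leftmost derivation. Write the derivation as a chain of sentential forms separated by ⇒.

S ⇒ S red   [S → S red]
S red ⇒ S red red   [S → S red]
S red red ⇒ S red red red   [S → S red]
S red red red ⇒ S cat red red red   [S → S cat]
S cat red red red ⇒ red cat red red red   [S → red]

S ⇒ S red ⇒ S red red ⇒ S red red red ⇒ S cat red red red ⇒ red cat red red red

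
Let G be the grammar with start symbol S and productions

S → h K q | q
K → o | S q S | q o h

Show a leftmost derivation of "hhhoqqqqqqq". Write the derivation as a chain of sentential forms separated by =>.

S => hKq => hSqSq => hhKqqSq => hhSqSqqSq => hhhKqqSqqSq => hhhoqqSqqSq => hhhoqqqqqSq => hhhoqqqqqqq

S => hKq   [S → h K q]
hKq => hSqSq   [K → S q S]
hSqSq => hhKqqSq   [S → h K q]
hhKqqSq => hhSqSqqSq   [K → S q S]
hhSqSqqSq => hhhKqqSqqSq   [S → h K q]
hhhKqqSqqSq => hhhoqqSqqSq   [K → o]
hhhoqqSqqSq => hhhoqqqqqSq   [S → q]
hhhoqqqqqSq => hhhoqqqqqqq   [S → q]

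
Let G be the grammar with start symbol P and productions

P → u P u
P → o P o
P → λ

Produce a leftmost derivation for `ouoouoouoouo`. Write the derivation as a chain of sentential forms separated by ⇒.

P⇒oPo⇒ouPuo⇒ouoPouo⇒ouooPoouo⇒ouoouPuoouo⇒ouoouoPouoouo⇒ouoouoouoouo

P ⇒ oPo   [P → o P o]
oPo ⇒ ouPuo   [P → u P u]
ouPuo ⇒ ouoPouo   [P → o P o]
ouoPouo ⇒ ouooPoouo   [P → o P o]
ouooPoouo ⇒ ouoouPuoouo   [P → u P u]
ouoouPuoouo ⇒ ouoouoPouoouo   [P → o P o]
ouoouoPouoouo ⇒ ouoouoouoouo   [P → λ]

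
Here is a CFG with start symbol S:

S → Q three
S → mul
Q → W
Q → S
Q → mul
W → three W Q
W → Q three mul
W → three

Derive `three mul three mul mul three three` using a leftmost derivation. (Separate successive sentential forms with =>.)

S => Q three   [S → Q three]
Q three => W three   [Q → W]
W three => three W Q three   [W → three W Q]
three W Q three => three Q three mul Q three   [W → Q three mul]
three Q three mul Q three => three mul three mul Q three   [Q → mul]
three mul three mul Q three => three mul three mul S three   [Q → S]
three mul three mul S three => three mul three mul Q three three   [S → Q three]
three mul three mul Q three three => three mul three mul mul three three   [Q → mul]

S => Q three => W three => three W Q three => three Q three mul Q three => three mul three mul Q three => three mul three mul S three => three mul three mul Q three three => three mul three mul mul three three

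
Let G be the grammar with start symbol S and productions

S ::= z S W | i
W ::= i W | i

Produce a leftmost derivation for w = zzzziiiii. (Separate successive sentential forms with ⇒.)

S ⇒ zSW   [S ::= z S W]
zSW ⇒ zzSWW   [S ::= z S W]
zzSWW ⇒ zzzSWWW   [S ::= z S W]
zzzSWWW ⇒ zzzzSWWWW   [S ::= z S W]
zzzzSWWWW ⇒ zzzziWWWW   [S ::= i]
zzzziWWWW ⇒ zzzziiWWW   [W ::= i]
zzzziiWWW ⇒ zzzziiiWW   [W ::= i]
zzzziiiWW ⇒ zzzziiiiW   [W ::= i]
zzzziiiiW ⇒ zzzziiiii   [W ::= i]

S ⇒ zSW ⇒ zzSWW ⇒ zzzSWWW ⇒ zzzzSWWWW ⇒ zzzziWWWW ⇒ zzzziiWWW ⇒ zzzziiiWW ⇒ zzzziiiiW ⇒ zzzziiiii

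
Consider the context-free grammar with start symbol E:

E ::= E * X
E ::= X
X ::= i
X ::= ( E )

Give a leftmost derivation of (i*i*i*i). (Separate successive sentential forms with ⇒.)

E⇒X⇒(E)⇒(E*X)⇒(E*X*X)⇒(E*X*X*X)⇒(X*X*X*X)⇒(i*X*X*X)⇒(i*i*X*X)⇒(i*i*i*X)⇒(i*i*i*i)

E ⇒ X   [E ::= X]
X ⇒ (E)   [X ::= ( E )]
(E) ⇒ (E*X)   [E ::= E * X]
(E*X) ⇒ (E*X*X)   [E ::= E * X]
(E*X*X) ⇒ (E*X*X*X)   [E ::= E * X]
(E*X*X*X) ⇒ (X*X*X*X)   [E ::= X]
(X*X*X*X) ⇒ (i*X*X*X)   [X ::= i]
(i*X*X*X) ⇒ (i*i*X*X)   [X ::= i]
(i*i*X*X) ⇒ (i*i*i*X)   [X ::= i]
(i*i*i*X) ⇒ (i*i*i*i)   [X ::= i]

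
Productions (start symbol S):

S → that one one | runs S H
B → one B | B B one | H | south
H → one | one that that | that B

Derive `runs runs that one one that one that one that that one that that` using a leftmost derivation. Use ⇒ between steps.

S ⇒ runs S H ⇒ runs runs S H H ⇒ runs runs that one one H H ⇒ runs runs that one one that B H ⇒ runs runs that one one that one B H ⇒ runs runs that one one that one H H ⇒ runs runs that one one that one that B H ⇒ runs runs that one one that one that H H ⇒ runs runs that one one that one that one that that H ⇒ runs runs that one one that one that one that that one that that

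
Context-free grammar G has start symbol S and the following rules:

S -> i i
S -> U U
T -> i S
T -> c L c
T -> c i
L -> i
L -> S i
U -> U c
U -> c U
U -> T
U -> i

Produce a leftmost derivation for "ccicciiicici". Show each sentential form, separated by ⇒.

S ⇒ UU ⇒ cUU ⇒ cTU ⇒ ccLcU ⇒ ccSicU ⇒ ccUUicU ⇒ ccUcUicU ⇒ ccUccUicU ⇒ cciccUicU ⇒ cciccUcicU ⇒ cciccTcicU ⇒ ccicciScicU ⇒ ccicciiicicU ⇒ ccicciiicici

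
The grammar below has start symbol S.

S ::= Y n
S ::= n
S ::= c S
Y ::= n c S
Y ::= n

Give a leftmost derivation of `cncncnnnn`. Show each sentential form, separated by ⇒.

S ⇒ cS ⇒ cYn ⇒ cncSn ⇒ cncYnn ⇒ cncncSnn ⇒ cncncYnnn ⇒ cncncnnnn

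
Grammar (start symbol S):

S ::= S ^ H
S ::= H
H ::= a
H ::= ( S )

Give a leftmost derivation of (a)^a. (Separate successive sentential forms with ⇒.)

S ⇒ S^H   [S ::= S ^ H]
S^H ⇒ H^H   [S ::= H]
H^H ⇒ (S)^H   [H ::= ( S )]
(S)^H ⇒ (H)^H   [S ::= H]
(H)^H ⇒ (a)^H   [H ::= a]
(a)^H ⇒ (a)^a   [H ::= a]

S⇒S^H⇒H^H⇒(S)^H⇒(H)^H⇒(a)^H⇒(a)^a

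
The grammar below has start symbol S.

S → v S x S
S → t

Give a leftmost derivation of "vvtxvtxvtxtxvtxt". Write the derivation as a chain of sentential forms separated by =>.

S => vSxS => vvSxSxS => vvtxSxS => vvtxvSxSxS => vvtxvtxSxS => vvtxvtxvSxSxS => vvtxvtxvtxSxS => vvtxvtxvtxtxS => vvtxvtxvtxtxvSxS => vvtxvtxvtxtxvtxS => vvtxvtxvtxtxvtxt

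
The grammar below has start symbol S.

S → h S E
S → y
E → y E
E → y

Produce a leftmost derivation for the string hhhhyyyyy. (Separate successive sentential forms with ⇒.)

S ⇒ hSE   [S → h S E]
hSE ⇒ hhSEE   [S → h S E]
hhSEE ⇒ hhhSEEE   [S → h S E]
hhhSEEE ⇒ hhhhSEEEE   [S → h S E]
hhhhSEEEE ⇒ hhhhyEEEE   [S → y]
hhhhyEEEE ⇒ hhhhyyEEE   [E → y]
hhhhyyEEE ⇒ hhhhyyyEE   [E → y]
hhhhyyyEE ⇒ hhhhyyyyE   [E → y]
hhhhyyyyE ⇒ hhhhyyyyy   [E → y]

S ⇒ hSE ⇒ hhSEE ⇒ hhhSEEE ⇒ hhhhSEEEE ⇒ hhhhyEEEE ⇒ hhhhyyEEE ⇒ hhhhyyyEE ⇒ hhhhyyyyE ⇒ hhhhyyyyy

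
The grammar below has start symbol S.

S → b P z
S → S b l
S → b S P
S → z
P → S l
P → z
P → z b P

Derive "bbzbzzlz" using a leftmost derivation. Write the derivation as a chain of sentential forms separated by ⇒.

S⇒bPz⇒bSlz⇒bbPzlz⇒bbzbPzlz⇒bbzbzzlz

S ⇒ bPz   [S → b P z]
bPz ⇒ bSlz   [P → S l]
bSlz ⇒ bbPzlz   [S → b P z]
bbPzlz ⇒ bbzbPzlz   [P → z b P]
bbzbPzlz ⇒ bbzbzzlz   [P → z]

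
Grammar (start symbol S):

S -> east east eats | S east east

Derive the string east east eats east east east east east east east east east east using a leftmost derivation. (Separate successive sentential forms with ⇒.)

S ⇒ S east east   [S -> S east east]
S east east ⇒ S east east east east   [S -> S east east]
S east east east east ⇒ S east east east east east east   [S -> S east east]
S east east east east east east ⇒ S east east east east east east east east   [S -> S east east]
S east east east east east east east east ⇒ S east east east east east east east east east east   [S -> S east east]
S east east east east east east east east east east ⇒ east east eats east east east east east east east east east east   [S -> east east eats]

S ⇒ S east east ⇒ S east east east east ⇒ S east east east east east east ⇒ S east east east east east east east east ⇒ S east east east east east east east east east east ⇒ east east eats east east east east east east east east east east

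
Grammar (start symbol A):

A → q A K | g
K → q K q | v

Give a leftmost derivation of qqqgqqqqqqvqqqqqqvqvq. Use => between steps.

A => qAK => qqAKK => qqqAKKK => qqqgKKK => qqqgqKqKK => qqqgqqKqqKK => qqqgqqqKqqqKK => qqqgqqqqKqqqqKK => qqqgqqqqqKqqqqqKK => qqqgqqqqqqKqqqqqqKK => qqqgqqqqqqvqqqqqqKK => qqqgqqqqqqvqqqqqqvK => qqqgqqqqqqvqqqqqqvqKq => qqqgqqqqqqvqqqqqqvqvq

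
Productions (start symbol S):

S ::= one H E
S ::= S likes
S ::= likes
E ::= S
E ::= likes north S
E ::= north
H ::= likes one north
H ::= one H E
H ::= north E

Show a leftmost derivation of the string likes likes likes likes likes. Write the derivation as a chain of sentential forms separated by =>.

S => S likes => S likes likes => S likes likes likes => S likes likes likes likes => likes likes likes likes likes

S => S likes   [S ::= S likes]
S likes => S likes likes   [S ::= S likes]
S likes likes => S likes likes likes   [S ::= S likes]
S likes likes likes => S likes likes likes likes   [S ::= S likes]
S likes likes likes likes => likes likes likes likes likes   [S ::= likes]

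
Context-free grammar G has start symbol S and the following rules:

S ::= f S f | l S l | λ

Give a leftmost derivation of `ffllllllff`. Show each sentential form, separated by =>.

S => fSf => ffSff => fflSlff => ffllSllff => fflllSlllff => ffllllllff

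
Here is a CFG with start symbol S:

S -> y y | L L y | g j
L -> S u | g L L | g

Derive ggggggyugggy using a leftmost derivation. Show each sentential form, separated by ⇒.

S ⇒ LLy ⇒ gLLLy ⇒ ggLLLLy ⇒ ggSuLLLy ⇒ ggLLyuLLLy ⇒ gggLLLyuLLLy ⇒ ggggLLyuLLLy ⇒ gggggLyuLLLy ⇒ ggggggyuLLLy ⇒ ggggggyugLLy ⇒ ggggggyuggLy ⇒ ggggggyugggy

S ⇒ LLy   [S -> L L y]
LLy ⇒ gLLLy   [L -> g L L]
gLLLy ⇒ ggLLLLy   [L -> g L L]
ggLLLLy ⇒ ggSuLLLy   [L -> S u]
ggSuLLLy ⇒ ggLLyuLLLy   [S -> L L y]
ggLLyuLLLy ⇒ gggLLLyuLLLy   [L -> g L L]
gggLLLyuLLLy ⇒ ggggLLyuLLLy   [L -> g]
ggggLLyuLLLy ⇒ gggggLyuLLLy   [L -> g]
gggggLyuLLLy ⇒ ggggggyuLLLy   [L -> g]
ggggggyuLLLy ⇒ ggggggyugLLy   [L -> g]
ggggggyugLLy ⇒ ggggggyuggLy   [L -> g]
ggggggyuggLy ⇒ ggggggyugggy   [L -> g]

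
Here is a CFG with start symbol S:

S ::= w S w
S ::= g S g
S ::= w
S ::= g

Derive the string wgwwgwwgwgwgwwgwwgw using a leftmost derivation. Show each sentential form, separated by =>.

S => wSw   [S ::= w S w]
wSw => wgSgw   [S ::= g S g]
wgSgw => wgwSwgw   [S ::= w S w]
wgwSwgw => wgwwSwwgw   [S ::= w S w]
wgwwSwwgw => wgwwgSgwwgw   [S ::= g S g]
wgwwgSgwwgw => wgwwgwSwgwwgw   [S ::= w S w]
wgwwgwSwgwwgw => wgwwgwwSwwgwwgw   [S ::= w S w]
wgwwgwwSwwgwwgw => wgwwgwwgSgwwgwwgw   [S ::= g S g]
wgwwgwwgSgwwgwwgw => wgwwgwwgwSwgwwgwwgw   [S ::= w S w]
wgwwgwwgwSwgwwgwwgw => wgwwgwwgwgwgwwgwwgw   [S ::= g]

S=>wSw=>wgSgw=>wgwSwgw=>wgwwSwwgw=>wgwwgSgwwgw=>wgwwgwSwgwwgw=>wgwwgwwSwwgwwgw=>wgwwgwwgSgwwgwwgw=>wgwwgwwgwSwgwwgwwgw=>wgwwgwwgwgwgwwgwwgw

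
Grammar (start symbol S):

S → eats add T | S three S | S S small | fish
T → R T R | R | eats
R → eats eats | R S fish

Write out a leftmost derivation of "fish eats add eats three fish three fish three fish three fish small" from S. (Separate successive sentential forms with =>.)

S => S S small   [S → S S small]
S S small => fish S small   [S → fish]
fish S small => fish S three S small   [S → S three S]
fish S three S small => fish S three S three S small   [S → S three S]
fish S three S three S small => fish eats add T three S three S small   [S → eats add T]
fish eats add T three S three S small => fish eats add eats three S three S small   [T → eats]
fish eats add eats three S three S small => fish eats add eats three S three S three S small   [S → S three S]
fish eats add eats three S three S three S small => fish eats add eats three S three S three S three S small   [S → S three S]
fish eats add eats three S three S three S three S small => fish eats add eats three fish three S three S three S small   [S → fish]
fish eats add eats three fish three S three S three S small => fish eats add eats three fish three fish three S three S small   [S → fish]
fish eats add eats three fish three fish three S three S small => fish eats add eats three fish three fish three fish three S small   [S → fish]
fish eats add eats three fish three fish three fish three S small => fish eats add eats three fish three fish three fish three fish small   [S → fish]

S => S S small => fish S small => fish S three S small => fish S three S three S small => fish eats add T three S three S small => fish eats add eats three S three S small => fish eats add eats three S three S three S small => fish eats add eats three S three S three S three S small => fish eats add eats three fish three S three S three S small => fish eats add eats three fish three fish three S three S small => fish eats add eats three fish three fish three fish three S small => fish eats add eats three fish three fish three fish three fish small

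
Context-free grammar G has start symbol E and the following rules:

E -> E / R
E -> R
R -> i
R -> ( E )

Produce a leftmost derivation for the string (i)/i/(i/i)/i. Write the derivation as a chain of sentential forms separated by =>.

E => E/R   [E -> E / R]
E/R => E/R/R   [E -> E / R]
E/R/R => E/R/R/R   [E -> E / R]
E/R/R/R => R/R/R/R   [E -> R]
R/R/R/R => (E)/R/R/R   [R -> ( E )]
(E)/R/R/R => (R)/R/R/R   [E -> R]
(R)/R/R/R => (i)/R/R/R   [R -> i]
(i)/R/R/R => (i)/i/R/R   [R -> i]
(i)/i/R/R => (i)/i/(E)/R   [R -> ( E )]
(i)/i/(E)/R => (i)/i/(E/R)/R   [E -> E / R]
(i)/i/(E/R)/R => (i)/i/(R/R)/R   [E -> R]
(i)/i/(R/R)/R => (i)/i/(i/R)/R   [R -> i]
(i)/i/(i/R)/R => (i)/i/(i/i)/R   [R -> i]
(i)/i/(i/i)/R => (i)/i/(i/i)/i   [R -> i]

E => E/R => E/R/R => E/R/R/R => R/R/R/R => (E)/R/R/R => (R)/R/R/R => (i)/R/R/R => (i)/i/R/R => (i)/i/(E)/R => (i)/i/(E/R)/R => (i)/i/(R/R)/R => (i)/i/(i/R)/R => (i)/i/(i/i)/R => (i)/i/(i/i)/i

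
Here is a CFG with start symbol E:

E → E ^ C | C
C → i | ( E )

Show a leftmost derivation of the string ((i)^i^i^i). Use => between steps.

E => C => (E) => (E^C) => (E^C^C) => (E^C^C^C) => (C^C^C^C) => ((E)^C^C^C) => ((C)^C^C^C) => ((i)^C^C^C) => ((i)^i^C^C) => ((i)^i^i^C) => ((i)^i^i^i)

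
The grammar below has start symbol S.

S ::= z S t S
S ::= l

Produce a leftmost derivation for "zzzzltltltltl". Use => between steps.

S => zStS => zzStStS => zzzStStStS => zzzzStStStStS => zzzzltStStStS => zzzzltltStStS => zzzzltltltStS => zzzzltltltltS => zzzzltltltltl

S => zStS   [S ::= z S t S]
zStS => zzStStS   [S ::= z S t S]
zzStStS => zzzStStStS   [S ::= z S t S]
zzzStStStS => zzzzStStStStS   [S ::= z S t S]
zzzzStStStStS => zzzzltStStStS   [S ::= l]
zzzzltStStStS => zzzzltltStStS   [S ::= l]
zzzzltltStStS => zzzzltltltStS   [S ::= l]
zzzzltltltStS => zzzzltltltltS   [S ::= l]
zzzzltltltltS => zzzzltltltltl   [S ::= l]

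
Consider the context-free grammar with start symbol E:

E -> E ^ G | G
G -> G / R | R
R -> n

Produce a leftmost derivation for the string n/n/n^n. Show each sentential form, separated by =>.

E => E^G   [E -> E ^ G]
E^G => G^G   [E -> G]
G^G => G/R^G   [G -> G / R]
G/R^G => G/R/R^G   [G -> G / R]
G/R/R^G => R/R/R^G   [G -> R]
R/R/R^G => n/R/R^G   [R -> n]
n/R/R^G => n/n/R^G   [R -> n]
n/n/R^G => n/n/n^G   [R -> n]
n/n/n^G => n/n/n^R   [G -> R]
n/n/n^R => n/n/n^n   [R -> n]

E => E^G => G^G => G/R^G => G/R/R^G => R/R/R^G => n/R/R^G => n/n/R^G => n/n/n^G => n/n/n^R => n/n/n^n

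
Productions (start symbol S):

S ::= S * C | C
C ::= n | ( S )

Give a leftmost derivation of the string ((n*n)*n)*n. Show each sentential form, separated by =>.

S => S*C => C*C => (S)*C => (S*C)*C => (C*C)*C => ((S)*C)*C => ((S*C)*C)*C => ((C*C)*C)*C => ((n*C)*C)*C => ((n*n)*C)*C => ((n*n)*n)*C => ((n*n)*n)*n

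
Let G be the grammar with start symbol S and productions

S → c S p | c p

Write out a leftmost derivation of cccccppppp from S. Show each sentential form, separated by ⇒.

S ⇒ cSp ⇒ ccSpp ⇒ cccSppp ⇒ ccccSpppp ⇒ cccccppppp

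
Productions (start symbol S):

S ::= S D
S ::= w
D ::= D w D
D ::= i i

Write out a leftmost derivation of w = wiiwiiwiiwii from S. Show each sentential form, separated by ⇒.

S⇒SD⇒wD⇒wDwD⇒wDwDwD⇒wDwDwDwD⇒wiiwDwDwD⇒wiiwiiwDwD⇒wiiwiiwiiwD⇒wiiwiiwiiwii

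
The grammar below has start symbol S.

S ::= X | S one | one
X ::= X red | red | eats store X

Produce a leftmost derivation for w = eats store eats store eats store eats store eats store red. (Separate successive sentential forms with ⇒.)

S ⇒ X ⇒ eats store X ⇒ eats store eats store X ⇒ eats store eats store eats store X ⇒ eats store eats store eats store eats store X ⇒ eats store eats store eats store eats store eats store X ⇒ eats store eats store eats store eats store eats store red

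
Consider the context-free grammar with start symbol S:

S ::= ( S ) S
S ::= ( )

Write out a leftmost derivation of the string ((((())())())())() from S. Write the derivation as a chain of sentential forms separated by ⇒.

S ⇒ (S)S   [S ::= ( S ) S]
(S)S ⇒ ((S)S)S   [S ::= ( S ) S]
((S)S)S ⇒ (((S)S)S)S   [S ::= ( S ) S]
(((S)S)S)S ⇒ ((((S)S)S)S)S   [S ::= ( S ) S]
((((S)S)S)S)S ⇒ ((((())S)S)S)S   [S ::= ( )]
((((())S)S)S)S ⇒ ((((())())S)S)S   [S ::= ( )]
((((())())S)S)S ⇒ ((((())())())S)S   [S ::= ( )]
((((())())())S)S ⇒ ((((())())())())S   [S ::= ( )]
((((())())())())S ⇒ ((((())())())())()   [S ::= ( )]

S ⇒ (S)S ⇒ ((S)S)S ⇒ (((S)S)S)S ⇒ ((((S)S)S)S)S ⇒ ((((())S)S)S)S ⇒ ((((())())S)S)S ⇒ ((((())())())S)S ⇒ ((((())())())())S ⇒ ((((())())())())()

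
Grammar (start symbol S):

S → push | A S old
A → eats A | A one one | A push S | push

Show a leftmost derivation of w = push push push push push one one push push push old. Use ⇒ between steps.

S ⇒ A S old ⇒ A push S S old ⇒ A one one push S S old ⇒ A push S one one push S S old ⇒ A push S push S one one push S S old ⇒ push push S push S one one push S S old ⇒ push push push push S one one push S S old ⇒ push push push push push one one push S S old ⇒ push push push push push one one push push S old ⇒ push push push push push one one push push push old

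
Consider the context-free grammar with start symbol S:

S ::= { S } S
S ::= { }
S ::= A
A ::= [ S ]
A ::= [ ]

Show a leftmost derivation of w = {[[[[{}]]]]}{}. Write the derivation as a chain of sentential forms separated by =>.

S => {S}S => {A}S => {[S]}S => {[A]}S => {[[S]]}S => {[[A]]}S => {[[[S]]]}S => {[[[A]]]}S => {[[[[S]]]]}S => {[[[[{}]]]]}S => {[[[[{}]]]]}{}

S => {S}S   [S ::= { S } S]
{S}S => {A}S   [S ::= A]
{A}S => {[S]}S   [A ::= [ S ]]
{[S]}S => {[A]}S   [S ::= A]
{[A]}S => {[[S]]}S   [A ::= [ S ]]
{[[S]]}S => {[[A]]}S   [S ::= A]
{[[A]]}S => {[[[S]]]}S   [A ::= [ S ]]
{[[[S]]]}S => {[[[A]]]}S   [S ::= A]
{[[[A]]]}S => {[[[[S]]]]}S   [A ::= [ S ]]
{[[[[S]]]]}S => {[[[[{}]]]]}S   [S ::= { }]
{[[[[{}]]]]}S => {[[[[{}]]]]}{}   [S ::= { }]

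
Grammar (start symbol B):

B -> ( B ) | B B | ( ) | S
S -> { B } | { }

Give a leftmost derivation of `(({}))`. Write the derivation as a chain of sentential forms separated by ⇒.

B ⇒ (B)   [B -> ( B )]
(B) ⇒ ((B))   [B -> ( B )]
((B)) ⇒ ((S))   [B -> S]
((S)) ⇒ (({}))   [S -> { }]

B ⇒ (B) ⇒ ((B)) ⇒ ((S)) ⇒ (({}))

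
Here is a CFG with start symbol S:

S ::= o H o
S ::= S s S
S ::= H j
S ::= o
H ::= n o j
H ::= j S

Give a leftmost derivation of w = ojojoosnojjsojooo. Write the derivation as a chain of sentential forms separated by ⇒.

S ⇒ oHo   [S ::= o H o]
oHo ⇒ ojSo   [H ::= j S]
ojSo ⇒ ojSsSo   [S ::= S s S]
ojSsSo ⇒ ojoHosSo   [S ::= o H o]
ojoHosSo ⇒ ojojSosSo   [H ::= j S]
ojojSosSo ⇒ ojojoosSo   [S ::= o]
ojojoosSo ⇒ ojojoosSsSo   [S ::= S s S]
ojojoosSsSo ⇒ ojojoosHjsSo   [S ::= H j]
ojojoosHjsSo ⇒ ojojoosnojjsSo   [H ::= n o j]
ojojoosnojjsSo ⇒ ojojoosnojjsoHoo   [S ::= o H o]
ojojoosnojjsoHoo ⇒ ojojoosnojjsojSoo   [H ::= j S]
ojojoosnojjsojSoo ⇒ ojojoosnojjsojooo   [S ::= o]

S⇒oHo⇒ojSo⇒ojSsSo⇒ojoHosSo⇒ojojSosSo⇒ojojoosSo⇒ojojoosSsSo⇒ojojoosHjsSo⇒ojojoosnojjsSo⇒ojojoosnojjsoHoo⇒ojojoosnojjsojSoo⇒ojojoosnojjsojooo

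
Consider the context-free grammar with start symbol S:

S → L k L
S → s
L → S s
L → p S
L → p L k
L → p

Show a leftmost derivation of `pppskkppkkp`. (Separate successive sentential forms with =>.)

S=>LkL=>pSkL=>pLkLkL=>ppLkkLkL=>pppSkkLkL=>pppskkLkL=>pppskkpLkkL=>pppskkppkkL=>pppskkppkkp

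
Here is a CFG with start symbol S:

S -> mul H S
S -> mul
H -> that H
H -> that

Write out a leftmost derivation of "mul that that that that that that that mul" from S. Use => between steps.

S => mul H S => mul that H S => mul that that H S => mul that that that H S => mul that that that that H S => mul that that that that that H S => mul that that that that that that H S => mul that that that that that that that S => mul that that that that that that that mul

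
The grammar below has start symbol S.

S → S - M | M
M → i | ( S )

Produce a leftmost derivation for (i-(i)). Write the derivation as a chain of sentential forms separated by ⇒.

S ⇒ M   [S → M]
M ⇒ (S)   [M → ( S )]
(S) ⇒ (S-M)   [S → S - M]
(S-M) ⇒ (M-M)   [S → M]
(M-M) ⇒ (i-M)   [M → i]
(i-M) ⇒ (i-(S))   [M → ( S )]
(i-(S)) ⇒ (i-(M))   [S → M]
(i-(M)) ⇒ (i-(i))   [M → i]

S⇒M⇒(S)⇒(S-M)⇒(M-M)⇒(i-M)⇒(i-(S))⇒(i-(M))⇒(i-(i))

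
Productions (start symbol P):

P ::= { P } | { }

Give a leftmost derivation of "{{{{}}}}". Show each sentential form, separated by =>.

P => {P}   [P ::= { P }]
{P} => {{P}}   [P ::= { P }]
{{P}} => {{{P}}}   [P ::= { P }]
{{{P}}} => {{{{}}}}   [P ::= { }]

P=>{P}=>{{P}}=>{{{P}}}=>{{{{}}}}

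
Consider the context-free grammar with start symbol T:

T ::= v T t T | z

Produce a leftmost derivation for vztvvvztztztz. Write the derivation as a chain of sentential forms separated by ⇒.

T⇒vTtT⇒vztT⇒vztvTtT⇒vztvvTtTtT⇒vztvvvTtTtTtT⇒vztvvvztTtTtT⇒vztvvvztztTtT⇒vztvvvztztztT⇒vztvvvztztztz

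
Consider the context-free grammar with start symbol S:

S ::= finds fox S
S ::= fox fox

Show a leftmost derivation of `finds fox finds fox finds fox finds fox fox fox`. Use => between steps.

S => finds fox S => finds fox finds fox S => finds fox finds fox finds fox S => finds fox finds fox finds fox finds fox S => finds fox finds fox finds fox finds fox fox fox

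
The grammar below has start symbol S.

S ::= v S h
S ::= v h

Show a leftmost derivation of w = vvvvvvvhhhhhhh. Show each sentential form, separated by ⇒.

S ⇒ vSh ⇒ vvShh ⇒ vvvShhh ⇒ vvvvShhhh ⇒ vvvvvShhhhh ⇒ vvvvvvShhhhhh ⇒ vvvvvvvhhhhhhh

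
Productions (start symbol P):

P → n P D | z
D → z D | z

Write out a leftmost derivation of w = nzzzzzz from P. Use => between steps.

P => nPD   [P → n P D]
nPD => nzD   [P → z]
nzD => nzzD   [D → z D]
nzzD => nzzzD   [D → z D]
nzzzD => nzzzzD   [D → z D]
nzzzzD => nzzzzzD   [D → z D]
nzzzzzD => nzzzzzz   [D → z]

P => nPD => nzD => nzzD => nzzzD => nzzzzD => nzzzzzD => nzzzzzz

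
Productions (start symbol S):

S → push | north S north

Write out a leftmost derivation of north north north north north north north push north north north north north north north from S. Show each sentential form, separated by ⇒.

S ⇒ north S north   [S → north S north]
north S north ⇒ north north S north north   [S → north S north]
north north S north north ⇒ north north north S north north north   [S → north S north]
north north north S north north north ⇒ north north north north S north north north north   [S → north S north]
north north north north S north north north north ⇒ north north north north north S north north north north north   [S → north S north]
north north north north north S north north north north north ⇒ north north north north north north S north north north north north north   [S → north S north]
north north north north north north S north north north north north north ⇒ north north north north north north north S north north north north north north north   [S → north S north]
north north north north north north north S north north north north north north north ⇒ north north north north north north north push north north north north north north north   [S → push]

S ⇒ north S north ⇒ north north S north north ⇒ north north north S north north north ⇒ north north north north S north north north north ⇒ north north north north north S north north north north north ⇒ north north north north north north S north north north north north north ⇒ north north north north north north north S north north north north north north north ⇒ north north north north north north north push north north north north north north north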